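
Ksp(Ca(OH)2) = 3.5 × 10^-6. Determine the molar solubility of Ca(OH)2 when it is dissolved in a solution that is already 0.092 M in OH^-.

Ca(OH)2(s) ⇌ Ca^2+ + 2 OH^-
Ksp = [Ca^2+][OH^-]^2
Let s = moles of Ca(OH)2 that dissolve per litre. [Ca^2+] = s, [OH^-] = 0.092 + 2s ≈ 0.092 (Ksp is small, so little additional dissolves).
Ksp ≈ s × (0.092)^2
s = 4.1 × 10^-4 M
Check: 2s = 8.3 × 10^-4 ≪ 0.092, so the approximation is valid.

s ≈ 4.1 × 10^-4 M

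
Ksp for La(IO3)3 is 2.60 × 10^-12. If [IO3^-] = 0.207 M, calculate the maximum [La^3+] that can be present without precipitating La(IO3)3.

2.93 x 10^-10 M

La(IO3)3(s) ⇌ La^3+(aq) + 3 IO3^-(aq)
Ksp = [La^3+][IO3^-]^3
Precipitation begins when Q = Ksp. With [IO3^-] = 0.207 M:
2.60 × 10^-12 = (0.207)^3 × [La^3+]
[La^3+] = (2.60 × 10^-12 / 8.870 × 10^-3) = 2.93 x 10^-10 M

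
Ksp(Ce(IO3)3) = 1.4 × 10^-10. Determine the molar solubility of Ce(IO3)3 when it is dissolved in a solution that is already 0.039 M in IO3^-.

s ≈ 2.4 x 10^-6 M

Ce(IO3)3(s) <=> Ce^3+(aq) + 3 IO3^-(aq)
Ksp = [Ce^3+][IO3^-]^3
Let s be the molar solubility in this solution. [Ce^3+] = s, [IO3^-] = 0.039 + 3s ≈ 0.039 (common-ion effect: IO3^- is already 0.039 M).
Ksp ≈ s × (0.039)^3
s = 2.4 × 10^-6 M
Check: 3s = 7.1 × 10^-6 ≪ 0.039, so the approximation is valid.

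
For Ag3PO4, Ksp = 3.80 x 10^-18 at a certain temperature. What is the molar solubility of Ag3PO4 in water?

Ag3PO4(s) ⇌ 3 Ag^+(aq) + PO4^3-(aq)
Ksp = [Ag^+]^3[PO4^3-]
Let s = molar solubility. Then [Ag^+] = 3s and [PO4^3-] = s.
So Ksp = (3s)^3 × s = 27s^4
s = (3.80 x 10^-18 / 27)^(1/4) = 1.94 × 10^-5 M

s = 1.94e-5 M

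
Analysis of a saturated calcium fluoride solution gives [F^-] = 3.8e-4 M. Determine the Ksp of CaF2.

CaF2(s) ⇌ Ca^2+(aq) + 2 F^-(aq)
Stoichiometry gives [Ca^2+] = (1/2)[F^-] = 1.90 × 10^-4 M.
Ksp = [Ca^2+][F^-]^2
Ksp = 1.90 x 10^-4 × (3.8 × 10^-4)^2 = 2.7 × 10^-11

2.7e-11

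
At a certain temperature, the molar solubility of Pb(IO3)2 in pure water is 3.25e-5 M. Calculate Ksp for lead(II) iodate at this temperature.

1.37 x 10^-13

Pb(IO3)2(s) <=> Pb^2+ + 2 IO3^-
For each mole of Pb(IO3)2 that dissolves: [Pb^2+] = s, [IO3^-] = 2s.
Ksp = [Pb^2+][IO3^-]^2
Ksp = s(2s)^2 = 4s^3
With s = 3.25 × 10^-5: Ksp = 1.37 x 10^-13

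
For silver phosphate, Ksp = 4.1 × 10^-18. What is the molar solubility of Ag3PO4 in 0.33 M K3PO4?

s = 7.7 x 10^-7 M

Ag3PO4(s) ⇌ 3 Ag^+ + PO4^3-
Ksp = [Ag^+]^3[PO4^3-]
Let s be the molar solubility in this solution. [Ag^+] = 3s, [PO4^3-] = 0.33 + s ≈ 0.33 (common-ion effect: PO4^3- is already 0.33 M).
Ksp ≈ (3s)^3 × 0.33
s = 7.7 × 10^-7 M
Check: s = 7.7 × 10^-7 ≪ 0.33, so the approximation is valid.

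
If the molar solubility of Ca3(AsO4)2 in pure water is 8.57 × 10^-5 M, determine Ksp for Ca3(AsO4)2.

4.99 × 10^-19

Ca3(AsO4)2(s) ⇌ 3 Ca^2+ + 2 AsO4^3-
Let s = molar solubility. Then [Ca^2+] = 3s and [AsO4^3-] = 2s.
Ksp = [Ca^2+]^3[AsO4^3-]^2
So Ksp = (3s)^3 × (2s)^2 = 108s^5
With s = 8.57 x 10^-5: Ksp = 4.99 x 10^-19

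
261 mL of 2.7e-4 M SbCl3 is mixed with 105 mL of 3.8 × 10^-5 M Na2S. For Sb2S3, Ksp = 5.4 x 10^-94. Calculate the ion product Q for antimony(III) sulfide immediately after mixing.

Q ≈ 4.8 x 10^-23

Total volume = 261 + 105 = 366 mL.
[Sb^3+] = 2.7 × 10^-4 × (261/366) = 1.93 × 10^-4 M
[S^2-] = 3.8 x 10^-5 × (105/366) = 1.09 x 10^-5 M
Sb2S3(s) ⇌ 2 Sb^3+ + 3 S^2-, so Q = [Sb^3+]^2[S^2-]^3
Q = (1.93 × 10^-4)^2(1.09 x 10^-5)^3 = 4.8 × 10^-23
Q > Ksp, so Sb2S3 will precipitate.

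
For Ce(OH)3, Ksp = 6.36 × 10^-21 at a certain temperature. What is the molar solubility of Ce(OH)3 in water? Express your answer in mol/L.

3.92e-6 M

Ce(OH)3(s) ⇌ Ce^3+ + 3 OH^-
Ksp = [Ce^3+][OH^-]^3
For each mole of Ce(OH)3 that dissolves: [Ce^3+] = s, [OH^-] = 3s.
Ksp = s(3s)^3 = 27s^4
s^4 = 6.36 × 10^-21 / 27, so s = 3.92 × 10^-6 M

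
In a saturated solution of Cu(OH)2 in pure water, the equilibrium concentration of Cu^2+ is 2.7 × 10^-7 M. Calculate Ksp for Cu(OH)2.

Ksp ≈ 7.9 × 10^-20

Cu(OH)2(s) ⇌ Cu^2+(aq) + 2 OH^-(aq)
Stoichiometry gives [OH^-] = (2/1)[Cu^2+] = 5.40 × 10^-7 M.
Ksp = [Cu^2+][OH^-]^2
Ksp = 2.7 × 10^-7 × (5.40 × 10^-7)^2 = 7.9 x 10^-20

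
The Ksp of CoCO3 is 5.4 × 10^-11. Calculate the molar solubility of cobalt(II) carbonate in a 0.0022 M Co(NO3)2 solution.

CoCO3(s) ⇌ Co^2+(aq) + CO3^2-(aq)
Ksp = [Co^2+][CO3^2-]
Let s = moles of CoCO3 that dissolve per litre. [Co^2+] = 0.0022 + s ≈ 0.0022, [CO3^2-] = s (since Co^2+ from Co(NO3)2 dominates).
Ksp ≈ 0.0022 × s
s = 2.5 × 10^-8 M
Check: s = 2.5 × 10^-8 ≪ 0.0022, so the approximation is valid.

s ≈ 2.5 x 10^-8 M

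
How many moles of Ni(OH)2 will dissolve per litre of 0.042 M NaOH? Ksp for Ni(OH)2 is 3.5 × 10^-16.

Ni(OH)2(s) <=> Ni^2+ + 2 OH^-
Ksp = [Ni^2+][OH^-]^2
If s mol/L dissolves here, [Ni^2+] = s, [OH^-] = 0.042 + 2s ≈ 0.042 (common-ion effect: OH^- is already 0.042 M).
Ksp ≈ s × (0.042)^2
s = 2.0 × 10^-13 M
Check: 2s = 4.0 x 10^-13 ≪ 0.042, so the approximation is valid.

s = 2.0 × 10^-13 M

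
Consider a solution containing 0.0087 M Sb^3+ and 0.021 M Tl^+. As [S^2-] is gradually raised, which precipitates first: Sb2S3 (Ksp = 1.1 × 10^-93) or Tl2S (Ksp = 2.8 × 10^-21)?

Each salt begins to precipitate when Q = Ksp, i.e. when [S^2-] reaches its threshold.
For Sb2S3: 1.1 × 10^-93 = (0.0087)^2 × [S^2-]^3  ⇒  [S^2-] = 2.4 × 10^-30 M.
For Tl2S: 2.8 × 10^-21 = (0.021)^2 × [S^2-]  ⇒  [S^2-] = 6.3 x 10^-18 M.
The salt with the lower threshold [S^2-] precipitates first: Sb2S3.

Sb2S3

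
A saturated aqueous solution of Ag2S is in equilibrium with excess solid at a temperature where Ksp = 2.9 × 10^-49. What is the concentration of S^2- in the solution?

Ag2S(s) <=> 2 Ag^+ + S^2-
Ksp = [Ag^+]^2[S^2-]
With molar solubility s: [Ag^+] = 2s, [S^2-] = s.
Ksp = (2s)^2s = 4s^3
Solving, s = (2.9 × 10^-49/4)^(1/3) = 4.17 x 10^-17 M
[S^2-] = s = 4.2 x 10^-17 M

[S^2-] ≈ 4.2 × 10^-17 M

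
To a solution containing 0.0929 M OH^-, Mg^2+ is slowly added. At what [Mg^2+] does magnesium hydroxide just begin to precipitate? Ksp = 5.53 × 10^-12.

6.41e-10 M

Mg(OH)2(s) <=> Mg^2+(aq) + 2 OH^-(aq)
Ksp = [Mg^2+][OH^-]^2
Precipitation begins when Q = Ksp. With [OH^-] = 0.0929 M:
5.53 × 10^-12 = (0.0929)^2 × [Mg^2+]
[Mg^2+] = (5.53 × 10^-12 / 8.630 × 10^-3) = 6.41 x 10^-10 M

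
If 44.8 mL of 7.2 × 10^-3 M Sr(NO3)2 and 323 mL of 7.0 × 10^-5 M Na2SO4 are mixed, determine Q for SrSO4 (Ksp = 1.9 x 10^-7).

5.4 x 10^-8

Total volume = 44.8 + 323 = 367.8 mL.
[Sr^2+] = 7.2 × 10^-3 × (44.8/367.8) = 8.77 x 10^-4 M
[SO4^2-] = 7.0 x 10^-5 × (323/367.8) = 6.15 × 10^-5 M
SrSO4(s) ⇌ Sr^2+(aq) + SO4^2-(aq), so Q = [Sr^2+][SO4^2-]
Q = (8.77 × 10^-4)(6.15 x 10^-5) = 5.4 x 10^-8
Q < Ksp, so no precipitate of SrSO4 forms.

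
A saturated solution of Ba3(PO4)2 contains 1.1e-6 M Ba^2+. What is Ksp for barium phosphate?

Ba3(PO4)2(s) <=> 3 Ba^2+ + 2 PO4^3-
Stoichiometry gives [PO4^3-] = (2/3)[Ba^2+] = 7.33 × 10^-7 M.
Ksp = [Ba^2+]^3[PO4^3-]^2
Ksp = (1.1 × 10^-6)^3 × (7.33 x 10^-7)^2 = 7.2 × 10^-31

Ksp = 7.2e-31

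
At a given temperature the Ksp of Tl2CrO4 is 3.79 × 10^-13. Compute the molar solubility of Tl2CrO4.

Tl2CrO4(s) ⇌ 2 Tl^+(aq) + CrO4^2-(aq)
Ksp = [Tl^+]^2[CrO4^2-]
If s mol/L of Tl2CrO4 dissolves, [Tl^+] = 2s and [CrO4^2-] = s.
So Ksp = (2s)^2 × s = 4s^3
s = (3.79 × 10^-13 / 4)^(1/3) = 4.56 x 10^-5 M

s = 4.56e-5 M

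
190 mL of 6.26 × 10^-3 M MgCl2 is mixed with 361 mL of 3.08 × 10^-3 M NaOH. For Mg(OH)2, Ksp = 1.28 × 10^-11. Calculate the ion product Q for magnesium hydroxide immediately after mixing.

Total volume = 190 + 361 = 551 mL.
[Mg^2+] = 6.26 x 10^-3 × (190/551) = 2.159 × 10^-3 M
[OH^-] = 3.08 x 10^-3 × (361/551) = 2.018 × 10^-3 M
Mg(OH)2(s) ⇌ Mg^2+ + 2 OH^-, so Q = [Mg^2+][OH^-]^2
Q = (2.159 × 10^-3)(2.018 × 10^-3)^2 = 8.79 × 10^-9
Q > Ksp, so Mg(OH)2 will precipitate.

Q = 8.79 × 10^-9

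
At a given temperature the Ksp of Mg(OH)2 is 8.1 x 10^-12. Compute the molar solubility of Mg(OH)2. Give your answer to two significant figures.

1.3e-4 M

Mg(OH)2(s) ⇌ Mg^2+(aq) + 2 OH^-(aq)
Ksp = [Mg^2+][OH^-]^2
With molar solubility s: [Mg^2+] = s, [OH^-] = 2s.
Substituting: Ksp = s(2s)^2 = 4s^3
s = (8.1 x 10^-12 / 4)^(1/3) = 1.3 × 10^-4 M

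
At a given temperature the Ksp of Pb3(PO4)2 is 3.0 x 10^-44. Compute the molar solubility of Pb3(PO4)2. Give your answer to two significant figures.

Pb3(PO4)2(s) <=> 3 Pb^2+(aq) + 2 PO4^3-(aq)
Ksp = [Pb^2+]^3[PO4^3-]^2
If s mol/L of Pb3(PO4)2 dissolves, [Pb^2+] = 3s and [PO4^3-] = 2s.
So Ksp = (3s)^3 × (2s)^2 = 108s^5
s = (3.0 x 10^-44 / 108)^(1/5) = 7.7 × 10^-10 M

s ≈ 7.7e-10 M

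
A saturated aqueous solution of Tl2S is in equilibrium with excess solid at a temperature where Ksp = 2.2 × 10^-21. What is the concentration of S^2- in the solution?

8.2e-8 M

Tl2S(s) ⇌ 2 Tl^+(aq) + S^2-(aq)
Ksp = [Tl^+]^2[S^2-]
With molar solubility s: [Tl^+] = 2s, [S^2-] = s.
So Ksp = (2s)^2 × s = 4s^3
Solving, s = (2.2 × 10^-21/4)^(1/3) = 8.19 × 10^-8 M
[S^2-] = s = 8.2 x 10^-8 M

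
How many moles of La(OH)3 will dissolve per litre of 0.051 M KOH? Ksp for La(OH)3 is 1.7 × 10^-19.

La(OH)3(s) ⇌ La^3+(aq) + 3 OH^-(aq)
Ksp = [La^3+][OH^-]^3
If s mol/L dissolves here, [La^3+] = s, [OH^-] = 0.051 + 3s ≈ 0.051 (Ksp is small, so little additional dissolves).
Ksp ≈ s × (0.051)^3
s = 1.3 × 10^-15 M
Check: 3s = 3.8 × 10^-15 ≪ 0.051, so the approximation is valid.

s = 1.3 × 10^-15 M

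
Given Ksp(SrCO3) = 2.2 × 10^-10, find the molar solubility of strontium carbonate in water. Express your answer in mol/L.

1.5 x 10^-5 M

SrCO3(s) <=> Sr^2+ + CO3^2-
Ksp = [Sr^2+][CO3^2-]
For each mole of SrCO3 that dissolves: [Sr^2+] = s, [CO3^2-] = s.
Ksp = s^2
s = √(2.2 × 10^-10) = 1.5 × 10^-5 M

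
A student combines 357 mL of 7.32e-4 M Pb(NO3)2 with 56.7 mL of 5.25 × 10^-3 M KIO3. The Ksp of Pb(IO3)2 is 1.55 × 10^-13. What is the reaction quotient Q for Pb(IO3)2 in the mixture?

Q = 3.27e-10

Total volume = 357 + 56.7 = 413.7 mL.
[Pb^2+] = 7.32 × 10^-4 × (357/413.7) = 6.317 x 10^-4 M
[IO3^-] = 5.25 × 10^-3 × (56.7/413.7) = 7.195 × 10^-4 M
Pb(IO3)2(s) <=> Pb^2+ + 2 IO3^-, so Q = [Pb^2+][IO3^-]^2
Q = (6.317 x 10^-4)(7.195 x 10^-4)^2 = 3.27 × 10^-10
Q > Ksp, so Pb(IO3)2 will precipitate.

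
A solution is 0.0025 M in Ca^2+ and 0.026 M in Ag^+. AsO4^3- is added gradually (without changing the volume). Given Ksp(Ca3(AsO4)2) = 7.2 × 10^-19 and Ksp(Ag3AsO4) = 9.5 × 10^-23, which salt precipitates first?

Ag3AsO4

Each salt begins to precipitate when Q = Ksp, i.e. when [AsO4^3-] reaches its threshold.
For Ca3(AsO4)2: 7.2 × 10^-19 = (0.0025)^3 × [AsO4^3-]^2  ⇒  [AsO4^3-] = 6.8 x 10^-6 M.
For Ag3AsO4: 9.5 × 10^-23 = (0.026)^3 × [AsO4^3-]  ⇒  [AsO4^3-] = 5.4 × 10^-18 M.
The salt with the lower threshold [AsO4^3-] precipitates first: Ag3AsO4.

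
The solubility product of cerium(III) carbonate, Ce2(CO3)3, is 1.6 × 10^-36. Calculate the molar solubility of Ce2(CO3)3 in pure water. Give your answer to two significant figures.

s = 2.7 × 10^-8 M

Ce2(CO3)3(s) <=> 2 Ce^3+ + 3 CO3^2-
Ksp = [Ce^3+]^2[CO3^2-]^3
Let s = molar solubility. Then [Ce^3+] = 2s and [CO3^2-] = 3s.
Substituting: Ksp = (2s)^2(3s)^3 = 108s^5
Solving, s = (1.6 × 10^-36/108)^(1/5) = 2.7 x 10^-8 M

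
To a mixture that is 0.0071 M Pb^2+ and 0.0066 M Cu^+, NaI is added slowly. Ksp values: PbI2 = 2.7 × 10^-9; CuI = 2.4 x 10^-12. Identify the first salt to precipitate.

Each salt begins to precipitate when Q = Ksp, i.e. when [I^-] reaches its threshold.
For PbI2: 2.7 × 10^-9 = 0.0071 × [I^-]^2  ⇒  [I^-] = 6.2 × 10^-4 M.
For CuI: 2.4 x 10^-12 = 0.0066 × [I^-]  ⇒  [I^-] = 3.6 × 10^-10 M.
The salt with the lower threshold [I^-] precipitates first: CuI.

CuI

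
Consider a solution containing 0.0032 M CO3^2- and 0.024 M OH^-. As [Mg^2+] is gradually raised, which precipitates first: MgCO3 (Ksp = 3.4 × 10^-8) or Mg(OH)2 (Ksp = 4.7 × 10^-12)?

Each salt begins to precipitate when Q = Ksp, i.e. when [Mg^2+] reaches its threshold.
For MgCO3: 3.4 × 10^-8 = 0.0032 × [Mg^2+]  ⇒  [Mg^2+] = 1.1 × 10^-5 M.
For Mg(OH)2: 4.7 × 10^-12 = (0.024)^2 × [Mg^2+]  ⇒  [Mg^2+] = 8.2 x 10^-9 M.
The salt with the lower threshold [Mg^2+] precipitates first: Mg(OH)2.

Mg(OH)2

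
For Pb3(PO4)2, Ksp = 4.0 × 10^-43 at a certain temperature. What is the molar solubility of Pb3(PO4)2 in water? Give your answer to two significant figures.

s = 1.3e-9 M

Pb3(PO4)2(s) ⇌ 3 Pb^2+(aq) + 2 PO4^3-(aq)
Ksp = [Pb^2+]^3[PO4^3-]^2
With molar solubility s: [Pb^2+] = 3s, [PO4^3-] = 2s.
So Ksp = (3s)^3 × (2s)^2 = 108s^5
s^5 = 4.0 × 10^-43 / 108, so s = 1.3 × 10^-9 M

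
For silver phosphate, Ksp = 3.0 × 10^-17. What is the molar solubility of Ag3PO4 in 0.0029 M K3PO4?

7.3 × 10^-6 M

Ag3PO4(s) <=> 3 Ag^+(aq) + PO4^3-(aq)
Ksp = [Ag^+]^3[PO4^3-]
Let s = moles of Ag3PO4 that dissolve per litre. [Ag^+] = 3s, [PO4^3-] = 0.0029 + s ≈ 0.0029 (Ksp is small, so little additional dissolves).
Ksp ≈ (3s)^3 × 0.0029
s = 7.3 × 10^-6 M
Check: s = 7.3 × 10^-6 ≪ 0.0029, so the approximation is valid.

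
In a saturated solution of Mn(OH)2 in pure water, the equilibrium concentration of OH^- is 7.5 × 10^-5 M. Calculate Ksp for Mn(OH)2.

2.1 × 10^-13

Mn(OH)2(s) <=> Mn^2+(aq) + 2 OH^-(aq)
Stoichiometry gives [Mn^2+] = (1/2)[OH^-] = 3.75 x 10^-5 M.
Ksp = [Mn^2+][OH^-]^2
Ksp = 3.75 x 10^-5 × (7.5 × 10^-5)^2 = 2.1 × 10^-13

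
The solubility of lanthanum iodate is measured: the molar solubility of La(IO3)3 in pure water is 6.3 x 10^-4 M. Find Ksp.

La(IO3)3(s) <=> La^3+ + 3 IO3^-
For each mole of La(IO3)3 that dissolves: [La^3+] = s, [IO3^-] = 3s.
Ksp = [La^3+][IO3^-]^3
So Ksp = s × (3s)^3 = 27s^4
Ksp = 27 × (6.3 x 10^-4)^4 = 4.3 × 10^-12

Ksp ≈ 4.3 × 10^-12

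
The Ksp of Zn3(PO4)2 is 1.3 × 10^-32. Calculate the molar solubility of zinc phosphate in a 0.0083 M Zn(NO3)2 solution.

s = 7.5 × 10^-14 M

Zn3(PO4)2(s) <=> 3 Zn^2+ + 2 PO4^3-
Ksp = [Zn^2+]^3[PO4^3-]^2
If s mol/L dissolves here, [Zn^2+] = 0.0083 + 3s ≈ 0.0083, [PO4^3-] = 2s (Ksp is small, so little additional dissolves).
Ksp ≈ (0.0083)^3 × (2s)^2
s = 7.5 x 10^-14 M
Check: 3s = 2.3 x 10^-13 ≪ 0.0083, so the approximation is valid.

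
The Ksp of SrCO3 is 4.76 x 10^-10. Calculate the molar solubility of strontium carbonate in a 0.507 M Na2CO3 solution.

SrCO3(s) ⇌ Sr^2+ + CO3^2-
Ksp = [Sr^2+][CO3^2-]
Let s be the molar solubility in this solution. [Sr^2+] = s, [CO3^2-] = 0.507 + s ≈ 0.507 (Ksp is small, so little additional dissolves).
Ksp ≈ s × 0.507
s = 9.39 x 10^-10 M
Check: s = 9.4 x 10^-10 ≪ 0.507, so the approximation is valid.

s ≈ 9.39e-10 M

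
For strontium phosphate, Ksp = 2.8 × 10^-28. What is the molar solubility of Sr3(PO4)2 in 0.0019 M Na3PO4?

1.4e-8 M

Sr3(PO4)2(s) ⇌ 3 Sr^2+ + 2 PO4^3-
Ksp = [Sr^2+]^3[PO4^3-]^2
Let s = moles of Sr3(PO4)2 that dissolve per litre. [Sr^2+] = 3s, [PO4^3-] = 0.0019 + 2s ≈ 0.0019 (Ksp is small, so little additional dissolves).
Ksp ≈ (3s)^3 × (0.0019)^2
s = 1.4 × 10^-8 M
Check: 2s = 2.8 × 10^-8 ≪ 0.0019, so the approximation is valid.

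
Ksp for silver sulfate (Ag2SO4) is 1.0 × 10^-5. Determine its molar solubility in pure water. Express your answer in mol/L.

Ag2SO4(s) ⇌ 2 Ag^+(aq) + SO4^2-(aq)
Ksp = [Ag^+]^2[SO4^2-]
For each mole of Ag2SO4 that dissolves: [Ag^+] = 2s, [SO4^2-] = s.
So Ksp = (2s)^2 × s = 4s^3
s^3 = 1.0 × 10^-5 / 4, so s = 1.4 x 10^-2 M

s = 1.4 × 10^-2 M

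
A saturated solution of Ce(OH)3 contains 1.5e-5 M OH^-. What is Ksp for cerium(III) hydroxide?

1.7 × 10^-20

Ce(OH)3(s) <=> Ce^3+ + 3 OH^-
Stoichiometry gives [Ce^3+] = (1/3)[OH^-] = 5.00 × 10^-6 M.
Ksp = [Ce^3+][OH^-]^3
Ksp = 5.00 × 10^-6 × (1.5 × 10^-5)^3 = 1.7 × 10^-20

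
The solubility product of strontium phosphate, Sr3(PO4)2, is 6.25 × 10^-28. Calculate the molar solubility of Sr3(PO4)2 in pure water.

1.42 x 10^-6 M

Sr3(PO4)2(s) ⇌ 3 Sr^2+(aq) + 2 PO4^3-(aq)
Ksp = [Sr^2+]^3[PO4^3-]^2
With molar solubility s: [Sr^2+] = 3s, [PO4^3-] = 2s.
Ksp = (3s)^3(2s)^2 = 108s^5
s = (6.25 × 10^-28 / 108)^(1/5) = 1.42 × 10^-6 M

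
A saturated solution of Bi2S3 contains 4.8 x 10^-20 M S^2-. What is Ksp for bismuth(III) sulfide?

1.1 × 10^-97

Bi2S3(s) <=> 2 Bi^3+(aq) + 3 S^2-(aq)
Stoichiometry gives [Bi^3+] = (2/3)[S^2-] = 3.20 x 10^-20 M.
Ksp = [Bi^3+]^2[S^2-]^3
Ksp = (3.20 × 10^-20)^2 × (4.8 × 10^-20)^3 = 1.1 × 10^-97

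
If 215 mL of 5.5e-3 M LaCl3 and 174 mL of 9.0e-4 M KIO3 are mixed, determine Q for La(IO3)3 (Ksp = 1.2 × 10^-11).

Total volume = 215 + 174 = 389 mL.
[La^3+] = 5.5 × 10^-3 × (215/389) = 3.04 × 10^-3 M
[IO3^-] = 9.0 × 10^-4 × (174/389) = 4.03 × 10^-4 M
La(IO3)3(s) ⇌ La^3+ + 3 IO3^-, so Q = [La^3+][IO3^-]^3
Q = (3.04 × 10^-3)(4.03 × 10^-4)^3 = 2.0 x 10^-13
Q < Ksp, so no precipitate of La(IO3)3 forms.

Q ≈ 2.0 × 10^-13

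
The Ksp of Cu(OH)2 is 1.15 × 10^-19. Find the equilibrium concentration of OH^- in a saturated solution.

6.13 × 10^-7 M

Cu(OH)2(s) ⇌ Cu^2+(aq) + 2 OH^-(aq)
Ksp = [Cu^2+][OH^-]^2
Let s = molar solubility. Then [Cu^2+] = s and [OH^-] = 2s.
Ksp = s(2s)^2 = 4s^3
s^3 = 1.15 × 10^-19 / 4, so s = 3.063 × 10^-7 M
[OH^-] = 2s = 6.13 × 10^-7 M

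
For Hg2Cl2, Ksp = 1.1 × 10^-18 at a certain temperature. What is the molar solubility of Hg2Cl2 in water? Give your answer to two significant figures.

s ≈ 6.5e-7 M

Hg2Cl2(s) ⇌ Hg2^2+(aq) + 2 Cl^-(aq)
Ksp = [Hg2^2+][Cl^-]^2
If s mol/L of Hg2Cl2 dissolves, [Hg2^2+] = s and [Cl^-] = 2s.
Substituting: Ksp = s(2s)^2 = 4s^3
s^3 = 1.1 × 10^-18 / 4, so s = 6.5 x 10^-7 M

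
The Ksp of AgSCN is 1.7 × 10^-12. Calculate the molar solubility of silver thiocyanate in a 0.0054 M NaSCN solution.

AgSCN(s) <=> Ag^+(aq) + SCN^-(aq)
Ksp = [Ag^+][SCN^-]
Let s be the molar solubility in this solution. [Ag^+] = s, [SCN^-] = 0.0054 + s ≈ 0.0054 (Ksp is small, so little additional dissolves).
Ksp ≈ s × 0.0054
s = 3.1 × 10^-10 M
Check: s = 3.1 x 10^-10 ≪ 0.0054, so the approximation is valid.

s = 3.1 x 10^-10 M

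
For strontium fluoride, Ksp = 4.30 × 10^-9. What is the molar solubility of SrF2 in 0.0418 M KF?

s = 2.46e-6 M

SrF2(s) ⇌ Sr^2+ + 2 F^-
Ksp = [Sr^2+][F^-]^2
If s mol/L dissolves here, [Sr^2+] = s, [F^-] = 0.0418 + 2s ≈ 0.0418 (common-ion effect: F^- is already 0.0418 M).
Ksp ≈ s × (0.0418)^2
s = 2.46 × 10^-6 M
Check: 2s = 4.9 × 10^-6 ≪ 0.0418, so the approximation is valid.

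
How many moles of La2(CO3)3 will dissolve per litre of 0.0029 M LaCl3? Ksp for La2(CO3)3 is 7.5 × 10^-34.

s ≈ 1.5 × 10^-10 M

La2(CO3)3(s) <=> 2 La^3+(aq) + 3 CO3^2-(aq)
Ksp = [La^3+]^2[CO3^2-]^3
If s mol/L dissolves here, [La^3+] = 0.0029 + 2s ≈ 0.0029, [CO3^2-] = 3s (common-ion effect: La^3+ is already 0.0029 M).
Ksp ≈ (0.0029)^2 × (3s)^3
s = 1.5 x 10^-10 M
Check: 2s = 3.0 × 10^-10 ≪ 0.0029, so the approximation is valid.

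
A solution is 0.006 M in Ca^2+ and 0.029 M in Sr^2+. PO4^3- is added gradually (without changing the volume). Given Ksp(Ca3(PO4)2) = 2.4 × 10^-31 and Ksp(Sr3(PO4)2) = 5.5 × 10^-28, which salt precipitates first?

Each salt begins to precipitate when Q = Ksp, i.e. when [PO4^3-] reaches its threshold.
For Ca3(PO4)2: 2.4 × 10^-31 = (0.006)^3 × [PO4^3-]^2  ⇒  [PO4^3-] = 1.1 × 10^-12 M.
For Sr3(PO4)2: 5.5 × 10^-28 = (0.029)^3 × [PO4^3-]^2  ⇒  [PO4^3-] = 4.7 × 10^-12 M.
The salt with the lower threshold [PO4^3-] precipitates first: Ca3(PO4)2.

Ca3(PO4)2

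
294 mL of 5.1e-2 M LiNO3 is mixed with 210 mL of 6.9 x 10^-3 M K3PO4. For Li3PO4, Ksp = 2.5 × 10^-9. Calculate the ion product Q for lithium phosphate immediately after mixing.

7.6 x 10^-8

Total volume = 294 + 210 = 504 mL.
[Li^+] = 5.1 × 10^-2 × (294/504) = 2.98 × 10^-2 M
[PO4^3-] = 6.9 x 10^-3 × (210/504) = 2.88 × 10^-3 M
Li3PO4(s) <=> 3 Li^+(aq) + PO4^3-(aq), so Q = [Li^+]^3[PO4^3-]
Q = (2.98 × 10^-2)^3(2.88 × 10^-3) = 7.6 × 10^-8
Q > Ksp, so Li3PO4 will precipitate.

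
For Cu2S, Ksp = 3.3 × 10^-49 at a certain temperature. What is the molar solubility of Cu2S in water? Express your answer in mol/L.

Cu2S(s) ⇌ 2 Cu^+(aq) + S^2-(aq)
Ksp = [Cu^+]^2[S^2-]
For each mole of Cu2S that dissolves: [Cu^+] = 2s, [S^2-] = s.
Ksp = (2s)^2s = 4s^3
Solving, s = (3.3 × 10^-49/4)^(1/3) = 4.4 × 10^-17 M

s = 4.4 x 10^-17 M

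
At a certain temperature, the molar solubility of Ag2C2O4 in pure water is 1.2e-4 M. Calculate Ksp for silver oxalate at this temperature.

Ksp ≈ 6.9 x 10^-12

Ag2C2O4(s) <=> 2 Ag^+(aq) + C2O4^2-(aq)
For each mole of Ag2C2O4 that dissolves: [Ag^+] = 2s, [C2O4^2-] = s.
Ksp = [Ag^+]^2[C2O4^2-]
So Ksp = (2s)^2 × s = 4s^3
Ksp = 4 × (1.2 × 10^-4)^3 = 6.9 × 10^-12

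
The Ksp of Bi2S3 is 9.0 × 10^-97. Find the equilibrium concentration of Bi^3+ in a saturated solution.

[Bi^3+] ≈ 4.8 × 10^-20 M

Bi2S3(s) ⇌ 2 Bi^3+(aq) + 3 S^2-(aq)
Ksp = [Bi^3+]^2[S^2-]^3
If s mol/L of Bi2S3 dissolves, [Bi^3+] = 2s and [S^2-] = 3s.
So Ksp = (2s)^2 × (3s)^3 = 108s^5
s = (9.0 × 10^-97 / 108)^(1/5) = 2.42 x 10^-20 M
[Bi^3+] = 2s = 4.8 × 10^-20 M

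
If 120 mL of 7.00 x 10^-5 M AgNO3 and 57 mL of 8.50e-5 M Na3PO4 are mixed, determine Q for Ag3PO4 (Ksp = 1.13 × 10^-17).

Total volume = 120 + 57 = 177 mL.
[Ag^+] = 7.00 × 10^-5 × (120/177) = 4.746 × 10^-5 M
[PO4^3-] = 8.50 × 10^-5 × (57/177) = 2.737 x 10^-5 M
Ag3PO4(s) ⇌ 3 Ag^+(aq) + PO4^3-(aq), so Q = [Ag^+]^3[PO4^3-]
Q = (4.746 × 10^-5)^3(2.737 × 10^-5) = 2.93 x 10^-18
Q < Ksp, so no precipitate of Ag3PO4 forms.

Q = 2.93e-18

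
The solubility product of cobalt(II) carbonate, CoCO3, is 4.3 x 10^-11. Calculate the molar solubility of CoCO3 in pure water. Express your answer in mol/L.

6.6e-6 M

CoCO3(s) ⇌ Co^2+(aq) + CO3^2-(aq)
Ksp = [Co^2+][CO3^2-]
With molar solubility s: [Co^2+] = s, [CO3^2-] = s.
Ksp = s^2
s = √(4.3 x 10^-11) = 6.6 × 10^-6 M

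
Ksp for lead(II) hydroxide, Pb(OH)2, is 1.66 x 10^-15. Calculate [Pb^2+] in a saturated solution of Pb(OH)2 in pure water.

Pb(OH)2(s) <=> Pb^2+ + 2 OH^-
Ksp = [Pb^2+][OH^-]^2
If s mol/L of Pb(OH)2 dissolves, [Pb^2+] = s and [OH^-] = 2s.
So Ksp = s × (2s)^2 = 4s^3
s = (1.66 x 10^-15 / 4)^(1/3) = 7.459 x 10^-6 M
[Pb^2+] = s = 7.46 × 10^-6 M

[Pb^2+] = 7.46 × 10^-6 M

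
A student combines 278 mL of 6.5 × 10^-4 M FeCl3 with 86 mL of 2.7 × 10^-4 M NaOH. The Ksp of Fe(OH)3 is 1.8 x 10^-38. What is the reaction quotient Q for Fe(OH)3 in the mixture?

Q = 1.3 × 10^-16

Total volume = 278 + 86 = 364 mL.
[Fe^3+] = 6.5 × 10^-4 × (278/364) = 4.96 × 10^-4 M
[OH^-] = 2.7 × 10^-4 × (86/364) = 6.38 × 10^-5 M
Fe(OH)3(s) ⇌ Fe^3+ + 3 OH^-, so Q = [Fe^3+][OH^-]^3
Q = (4.96 × 10^-4)(6.38 × 10^-5)^3 = 1.3 × 10^-16
Q > Ksp, so Fe(OH)3 will precipitate.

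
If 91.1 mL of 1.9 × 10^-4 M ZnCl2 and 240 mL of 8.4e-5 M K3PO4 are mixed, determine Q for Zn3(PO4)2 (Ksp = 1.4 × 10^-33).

Total volume = 91.1 + 240 = 331.1 mL.
[Zn^2+] = 1.9 x 10^-4 × (91.1/331.1) = 5.23 x 10^-5 M
[PO4^3-] = 8.4 × 10^-5 × (240/331.1) = 6.09 × 10^-5 M
Zn3(PO4)2(s) ⇌ 3 Zn^2+(aq) + 2 PO4^3-(aq), so Q = [Zn^2+]^3[PO4^3-]^2
Q = (5.23 × 10^-5)^3(6.09 x 10^-5)^2 = 5.3 x 10^-22
Q > Ksp, so Zn3(PO4)2 will precipitate.

Q = 5.3 × 10^-22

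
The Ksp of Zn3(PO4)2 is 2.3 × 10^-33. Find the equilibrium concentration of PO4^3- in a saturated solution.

Zn3(PO4)2(s) ⇌ 3 Zn^2+(aq) + 2 PO4^3-(aq)
Ksp = [Zn^2+]^3[PO4^3-]^2
Let s = molar solubility. Then [Zn^2+] = 3s and [PO4^3-] = 2s.
Substituting: Ksp = (3s)^3(2s)^2 = 108s^5
Solving, s = (2.3 × 10^-33/108)^(1/5) = 1.16 × 10^-7 M
[PO4^3-] = 2s = 2.3 × 10^-7 M

2.3e-7 M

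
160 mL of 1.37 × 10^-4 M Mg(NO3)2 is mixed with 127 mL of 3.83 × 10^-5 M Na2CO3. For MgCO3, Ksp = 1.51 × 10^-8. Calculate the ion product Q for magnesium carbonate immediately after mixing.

Total volume = 160 + 127 = 287 mL.
[Mg^2+] = 1.37 x 10^-4 × (160/287) = 7.638 × 10^-5 M
[CO3^2-] = 3.83 x 10^-5 × (127/287) = 1.695 × 10^-5 M
MgCO3(s) ⇌ Mg^2+ + CO3^2-, so Q = [Mg^2+][CO3^2-]
Q = (7.638 x 10^-5)(1.695 × 10^-5) = 1.29 × 10^-9
Q < Ksp, so no precipitate of MgCO3 forms.

Q = 1.29 × 10^-9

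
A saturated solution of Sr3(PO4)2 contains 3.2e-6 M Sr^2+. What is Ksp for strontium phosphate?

1.5e-28

Sr3(PO4)2(s) ⇌ 3 Sr^2+(aq) + 2 PO4^3-(aq)
Stoichiometry gives [PO4^3-] = (2/3)[Sr^2+] = 2.13 x 10^-6 M.
Ksp = [Sr^2+]^3[PO4^3-]^2
Ksp = (3.2 × 10^-6)^3 × (2.13 x 10^-6)^2 = 1.5 × 10^-28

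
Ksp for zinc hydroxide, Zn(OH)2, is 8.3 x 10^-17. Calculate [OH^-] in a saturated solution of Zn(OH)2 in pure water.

Zn(OH)2(s) ⇌ Zn^2+(aq) + 2 OH^-(aq)
Ksp = [Zn^2+][OH^-]^2
With molar solubility s: [Zn^2+] = s, [OH^-] = 2s.
So Ksp = s × (2s)^2 = 4s^3
s = (8.3 x 10^-17 / 4)^(1/3) = 2.75 × 10^-6 M
[OH^-] = 2s = 5.5 × 10^-6 M

5.5e-6 M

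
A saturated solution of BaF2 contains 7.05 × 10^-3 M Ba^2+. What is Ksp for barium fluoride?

Ksp = 1.40e-6

BaF2(s) ⇌ Ba^2+ + 2 F^-
Stoichiometry gives [F^-] = (2/1)[Ba^2+] = 1.410 × 10^-2 M.
Ksp = [Ba^2+][F^-]^2
Ksp = 7.05 x 10^-3 × (1.410 × 10^-2)^2 = 1.40 × 10^-6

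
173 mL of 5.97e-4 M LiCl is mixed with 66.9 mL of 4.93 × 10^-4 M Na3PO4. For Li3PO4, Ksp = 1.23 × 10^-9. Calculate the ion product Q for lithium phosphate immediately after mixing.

Total volume = 173 + 66.9 = 239.9 mL.
[Li^+] = 5.97 × 10^-4 × (173/239.9) = 4.305 × 10^-4 M
[PO4^3-] = 4.93 × 10^-4 × (66.9/239.9) = 1.375 x 10^-4 M
Li3PO4(s) ⇌ 3 Li^+(aq) + PO4^3-(aq), so Q = [Li^+]^3[PO4^3-]
Q = (4.305 × 10^-4)^3(1.375 x 10^-4) = 1.10 x 10^-14
Q < Ksp, so no precipitate of Li3PO4 forms.

Q ≈ 1.10 × 10^-14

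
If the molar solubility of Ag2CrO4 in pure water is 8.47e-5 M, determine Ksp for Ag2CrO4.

Ag2CrO4(s) <=> 2 Ag^+ + CrO4^2-
Let s = molar solubility. Then [Ag^+] = 2s and [CrO4^2-] = s.
Ksp = [Ag^+]^2[CrO4^2-]
Substituting: Ksp = (2s)^2s = 4s^3
With s = 8.47 x 10^-5: Ksp = 2.43 × 10^-12

Ksp = 2.43e-12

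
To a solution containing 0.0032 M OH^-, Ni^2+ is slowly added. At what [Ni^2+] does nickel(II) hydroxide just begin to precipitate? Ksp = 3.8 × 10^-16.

[Ni^2+] ≈ 3.7 × 10^-11 M

Ni(OH)2(s) <=> Ni^2+ + 2 OH^-
Ksp = [Ni^2+][OH^-]^2
Precipitation begins when Q = Ksp. With [OH^-] = 0.0032 M:
3.8 × 10^-16 = (0.0032)^2 × [Ni^2+]
[Ni^2+] = (3.8 × 10^-16 / 1.02 × 10^-5) = 3.7 × 10^-11 M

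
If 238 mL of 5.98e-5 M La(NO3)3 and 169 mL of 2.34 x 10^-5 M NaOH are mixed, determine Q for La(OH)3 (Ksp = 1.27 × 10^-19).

Total volume = 238 + 169 = 407 mL.
[La^3+] = 5.98 x 10^-5 × (238/407) = 3.497 × 10^-5 M
[OH^-] = 2.34 × 10^-5 × (169/407) = 9.716 x 10^-6 M
La(OH)3(s) <=> La^3+ + 3 OH^-, so Q = [La^3+][OH^-]^3
Q = (3.497 × 10^-5)(9.716 × 10^-6)^3 = 3.21 x 10^-20
Q < Ksp, so no precipitate of La(OH)3 forms.

Q = 3.21 × 10^-20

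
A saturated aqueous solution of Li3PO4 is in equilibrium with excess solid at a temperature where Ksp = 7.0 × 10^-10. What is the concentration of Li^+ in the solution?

Li3PO4(s) <=> 3 Li^+(aq) + PO4^3-(aq)
Ksp = [Li^+]^3[PO4^3-]
With molar solubility s: [Li^+] = 3s, [PO4^3-] = s.
Ksp = (3s)^3s = 27s^4
s = (7.0 × 10^-10 / 27)^(1/4) = 2.26 x 10^-3 M
[Li^+] = 3s = 6.8 x 10^-3 M

[Li^+] ≈ 6.8e-3 M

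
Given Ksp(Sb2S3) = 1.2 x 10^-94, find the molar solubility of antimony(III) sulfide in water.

s = 6.4 × 10^-20 M

Sb2S3(s) ⇌ 2 Sb^3+ + 3 S^2-
Ksp = [Sb^3+]^2[S^2-]^3
If s mol/L of Sb2S3 dissolves, [Sb^3+] = 2s and [S^2-] = 3s.
Ksp = (2s)^2(3s)^3 = 108s^5
s = (1.2 x 10^-94 / 108)^(1/5) = 6.4 × 10^-20 M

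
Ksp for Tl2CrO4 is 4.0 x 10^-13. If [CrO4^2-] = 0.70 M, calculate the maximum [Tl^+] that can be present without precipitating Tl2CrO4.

Tl2CrO4(s) ⇌ 2 Tl^+(aq) + CrO4^2-(aq)
Ksp = [Tl^+]^2[CrO4^2-]
Precipitation begins when Q = Ksp. With [CrO4^2-] = 0.70 M:
4.0 x 10^-13 = (0.70) × [Tl^+]^2
[Tl^+] = (4.0 x 10^-13 / 7.0 × 10^-1)^(1/2) = 7.6 x 10^-7 M

[Tl^+] ≈ 7.6 × 10^-7 M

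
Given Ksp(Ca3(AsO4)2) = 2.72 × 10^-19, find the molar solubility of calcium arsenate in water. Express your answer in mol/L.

Ca3(AsO4)2(s) <=> 3 Ca^2+(aq) + 2 AsO4^3-(aq)
Ksp = [Ca^2+]^3[AsO4^3-]^2
With molar solubility s: [Ca^2+] = 3s, [AsO4^3-] = 2s.
So Ksp = (3s)^3 × (2s)^2 = 108s^5
s = (2.72 × 10^-19 / 108)^(1/5) = 7.59 x 10^-5 M

7.59 × 10^-5 M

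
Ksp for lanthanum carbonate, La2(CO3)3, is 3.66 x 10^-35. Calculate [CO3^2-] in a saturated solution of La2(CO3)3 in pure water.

1.52 × 10^-7 M

La2(CO3)3(s) ⇌ 2 La^3+ + 3 CO3^2-
Ksp = [La^3+]^2[CO3^2-]^3
If s mol/L of La2(CO3)3 dissolves, [La^3+] = 2s and [CO3^2-] = 3s.
Substituting: Ksp = (2s)^2(3s)^3 = 108s^5
Solving, s = (3.66 x 10^-35/108)^(1/5) = 5.082 × 10^-8 M
[CO3^2-] = 3s = 1.52 × 10^-7 M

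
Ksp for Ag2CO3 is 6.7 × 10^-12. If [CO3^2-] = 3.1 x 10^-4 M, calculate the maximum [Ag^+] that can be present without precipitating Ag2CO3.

Ag2CO3(s) ⇌ 2 Ag^+(aq) + CO3^2-(aq)
Ksp = [Ag^+]^2[CO3^2-]
Precipitation begins when Q = Ksp. With [CO3^2-] = 3.1 x 10^-4 M:
6.7 × 10^-12 = (3.1 x 10^-4) × [Ag^+]^2
[Ag^+] = (6.7 × 10^-12 / 3.1 x 10^-4)^(1/2) = 1.5 × 10^-4 M

1.5e-4 M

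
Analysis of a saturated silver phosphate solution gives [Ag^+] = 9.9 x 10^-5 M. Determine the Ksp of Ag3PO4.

Ag3PO4(s) ⇌ 3 Ag^+(aq) + PO4^3-(aq)
Stoichiometry gives [PO4^3-] = (1/3)[Ag^+] = 3.30 × 10^-5 M.
Ksp = [Ag^+]^3[PO4^3-]
Ksp = (9.9 × 10^-5)^3 × 3.30 × 10^-5 = 3.2 × 10^-17

Ksp ≈ 3.2e-17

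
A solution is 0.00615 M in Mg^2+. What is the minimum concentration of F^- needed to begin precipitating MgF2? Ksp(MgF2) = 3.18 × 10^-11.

MgF2(s) ⇌ Mg^2+ + 2 F^-
Ksp = [Mg^2+][F^-]^2
Precipitation begins when Q = Ksp. With [Mg^2+] = 0.00615 M:
3.18 × 10^-11 = (0.00615) × [F^-]^2
[F^-] = (3.18 × 10^-11 / 6.15 × 10^-3)^(1/2) = 7.19 × 10^-5 M

[F^-] = 7.19 × 10^-5 M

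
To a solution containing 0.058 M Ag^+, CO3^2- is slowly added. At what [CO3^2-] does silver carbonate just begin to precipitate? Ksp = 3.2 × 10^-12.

Ag2CO3(s) ⇌ 2 Ag^+(aq) + CO3^2-(aq)
Ksp = [Ag^+]^2[CO3^2-]
Precipitation begins when Q = Ksp. With [Ag^+] = 0.058 M:
3.2 × 10^-12 = (0.058)^2 × [CO3^2-]
[CO3^2-] = (3.2 × 10^-12 / 3.36 x 10^-3) = 9.5 × 10^-10 M

9.5e-10 M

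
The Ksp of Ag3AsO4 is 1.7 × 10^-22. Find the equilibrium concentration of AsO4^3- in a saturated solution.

Ag3AsO4(s) ⇌ 3 Ag^+ + AsO4^3-
Ksp = [Ag^+]^3[AsO4^3-]
With molar solubility s: [Ag^+] = 3s, [AsO4^3-] = s.
Substituting: Ksp = (3s)^3s = 27s^4
Solving, s = (1.7 × 10^-22/27)^(1/4) = 1.58 × 10^-6 M
[AsO4^3-] = s = 1.6 × 10^-6 M

1.6 × 10^-6 M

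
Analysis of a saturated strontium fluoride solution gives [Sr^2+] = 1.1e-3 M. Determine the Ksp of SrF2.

SrF2(s) <=> Sr^2+(aq) + 2 F^-(aq)
Stoichiometry gives [F^-] = (2/1)[Sr^2+] = 2.20 × 10^-3 M.
Ksp = [Sr^2+][F^-]^2
Ksp = 1.1 × 10^-3 × (2.20 x 10^-3)^2 = 5.3 × 10^-9

5.3 × 10^-9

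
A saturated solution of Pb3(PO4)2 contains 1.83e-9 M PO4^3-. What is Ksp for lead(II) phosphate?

Pb3(PO4)2(s) ⇌ 3 Pb^2+ + 2 PO4^3-
Stoichiometry gives [Pb^2+] = (3/2)[PO4^3-] = 2.745 × 10^-9 M.
Ksp = [Pb^2+]^3[PO4^3-]^2
Ksp = (2.745 × 10^-9)^3 × (1.83 × 10^-9)^2 = 6.93 × 10^-44

Ksp ≈ 6.93 × 10^-44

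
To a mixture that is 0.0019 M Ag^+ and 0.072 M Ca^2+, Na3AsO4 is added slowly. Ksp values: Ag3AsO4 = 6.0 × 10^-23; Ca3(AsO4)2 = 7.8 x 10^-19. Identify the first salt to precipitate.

Ag3AsO4

Precipitation of each salt starts when its ion product equals its Ksp.
For Ag3AsO4: 6.0 × 10^-23 = (0.0019)^3 × [AsO4^3-]  ⇒  [AsO4^3-] = 8.7 × 10^-15 M.
For Ca3(AsO4)2: 7.8 x 10^-19 = (0.072)^3 × [AsO4^3-]^2  ⇒  [AsO4^3-] = 4.6 × 10^-8 M.
The salt with the lower threshold [AsO4^3-] precipitates first: Ag3AsO4.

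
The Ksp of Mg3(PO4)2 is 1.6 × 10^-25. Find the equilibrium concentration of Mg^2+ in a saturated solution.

[Mg^2+] ≈ 1.3 × 10^-5 M

Mg3(PO4)2(s) <=> 3 Mg^2+ + 2 PO4^3-
Ksp = [Mg^2+]^3[PO4^3-]^2
If s mol/L of Mg3(PO4)2 dissolves, [Mg^2+] = 3s and [PO4^3-] = 2s.
So Ksp = (3s)^3 × (2s)^2 = 108s^5
Solving, s = (1.6 × 10^-25/108)^(1/5) = 4.31 × 10^-6 M
[Mg^2+] = 3s = 1.3 × 10^-5 M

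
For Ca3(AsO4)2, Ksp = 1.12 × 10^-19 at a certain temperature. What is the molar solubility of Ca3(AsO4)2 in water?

Ca3(AsO4)2(s) <=> 3 Ca^2+ + 2 AsO4^3-
Ksp = [Ca^2+]^3[AsO4^3-]^2
If s mol/L of Ca3(AsO4)2 dissolves, [Ca^2+] = 3s and [AsO4^3-] = 2s.
So Ksp = (3s)^3 × (2s)^2 = 108s^5
s^5 = 1.12 × 10^-19 / 108, so s = 6.36 × 10^-5 M

6.36 × 10^-5 M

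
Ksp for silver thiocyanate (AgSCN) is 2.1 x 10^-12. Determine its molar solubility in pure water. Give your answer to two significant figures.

1.4 x 10^-6 M

AgSCN(s) ⇌ Ag^+ + SCN^-
Ksp = [Ag^+][SCN^-]
For each mole of AgSCN that dissolves: [Ag^+] = s, [SCN^-] = s.
Ksp = s × s = s^2
s = (2.1 x 10^-12)^(1/2) = 1.4 × 10^-6 M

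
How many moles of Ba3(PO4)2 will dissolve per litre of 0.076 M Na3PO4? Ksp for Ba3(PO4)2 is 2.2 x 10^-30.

s ≈ 2.4e-10 M

Ba3(PO4)2(s) ⇌ 3 Ba^2+(aq) + 2 PO4^3-(aq)
Ksp = [Ba^2+]^3[PO4^3-]^2
Let s be the molar solubility in this solution. [Ba^2+] = 3s, [PO4^3-] = 0.076 + 2s ≈ 0.076 (Ksp is small, so little additional dissolves).
Ksp ≈ (3s)^3 × (0.076)^2
s = 2.4 x 10^-10 M
Check: 2s = 4.8 × 10^-10 ≪ 0.076, so the approximation is valid.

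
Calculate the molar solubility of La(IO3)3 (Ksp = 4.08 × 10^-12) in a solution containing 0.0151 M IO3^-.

La(IO3)3(s) ⇌ La^3+ + 3 IO3^-
Ksp = [La^3+][IO3^-]^3
If s mol/L dissolves here, [La^3+] = s, [IO3^-] = 0.0151 + 3s ≈ 0.0151 (Ksp is small, so little additional dissolves).
Ksp ≈ s × (0.0151)^3
s = 1.19 × 10^-6 M
Check: 3s = 3.6 × 10^-6 ≪ 0.0151, so the approximation is valid.

s = 1.19 x 10^-6 M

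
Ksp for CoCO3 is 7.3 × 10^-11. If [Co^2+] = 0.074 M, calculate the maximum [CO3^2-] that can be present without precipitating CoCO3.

CoCO3(s) <=> Co^2+(aq) + CO3^2-(aq)
Ksp = [Co^2+][CO3^2-]
Precipitation begins when Q = Ksp. With [Co^2+] = 0.074 M:
7.3 × 10^-11 = (0.074) × [CO3^2-]
[CO3^2-] = (7.3 × 10^-11 / 7.4 x 10^-2) = 9.9 × 10^-10 M

[CO3^2-] ≈ 9.9e-10 M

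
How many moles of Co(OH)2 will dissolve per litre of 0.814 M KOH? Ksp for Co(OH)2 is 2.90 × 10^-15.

Co(OH)2(s) ⇌ Co^2+(aq) + 2 OH^-(aq)
Ksp = [Co^2+][OH^-]^2
Let s = moles of Co(OH)2 that dissolve per litre. [Co^2+] = s, [OH^-] = 0.814 + 2s ≈ 0.814 (since OH^- from KOH dominates).
Ksp ≈ s × (0.814)^2
s = 4.38 x 10^-15 M
Check: 2s = 8.8 × 10^-15 ≪ 0.814, so the approximation is valid.

4.38e-15 M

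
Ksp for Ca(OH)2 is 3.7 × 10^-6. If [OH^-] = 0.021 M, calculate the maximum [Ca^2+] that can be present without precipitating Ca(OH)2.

Ca(OH)2(s) ⇌ Ca^2+ + 2 OH^-
Ksp = [Ca^2+][OH^-]^2
Precipitation begins when Q = Ksp. With [OH^-] = 0.021 M:
3.7 × 10^-6 = (0.021)^2 × [Ca^2+]
[Ca^2+] = (3.7 × 10^-6 / 4.41 x 10^-4) = 8.4 x 10^-3 M

[Ca^2+] = 8.4e-3 M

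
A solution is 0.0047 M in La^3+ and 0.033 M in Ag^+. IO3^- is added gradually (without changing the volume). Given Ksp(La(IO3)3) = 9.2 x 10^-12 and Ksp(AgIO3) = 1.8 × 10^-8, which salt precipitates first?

Each salt begins to precipitate when Q = Ksp, i.e. when [IO3^-] reaches its threshold.
For La(IO3)3: 9.2 x 10^-12 = 0.0047 × [IO3^-]^3  ⇒  [IO3^-] = 1.3 × 10^-3 M.
For AgIO3: 1.8 × 10^-8 = 0.033 × [IO3^-]  ⇒  [IO3^-] = 5.5 x 10^-7 M.
The salt with the lower threshold [IO3^-] precipitates first: AgIO3.

AgIO3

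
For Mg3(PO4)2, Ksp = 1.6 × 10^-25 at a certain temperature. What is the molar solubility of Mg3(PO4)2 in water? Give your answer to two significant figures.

4.3 x 10^-6 M

Mg3(PO4)2(s) ⇌ 3 Mg^2+(aq) + 2 PO4^3-(aq)
Ksp = [Mg^2+]^3[PO4^3-]^2
Let s = molar solubility. Then [Mg^2+] = 3s and [PO4^3-] = 2s.
Ksp = (3s)^3(2s)^2 = 108s^5
s = (1.6 × 10^-25 / 108)^(1/5) = 4.3 × 10^-6 M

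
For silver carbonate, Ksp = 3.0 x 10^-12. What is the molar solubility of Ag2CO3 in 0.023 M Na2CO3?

s = 5.7 × 10^-6 M

Ag2CO3(s) ⇌ 2 Ag^+(aq) + CO3^2-(aq)
Ksp = [Ag^+]^2[CO3^2-]
Let s = moles of Ag2CO3 that dissolve per litre. [Ag^+] = 2s, [CO3^2-] = 0.023 + s ≈ 0.023 (common-ion effect: CO3^2- is already 0.023 M).
Ksp ≈ (2s)^2 × 0.023
s = 5.7 × 10^-6 M
Check: s = 5.7 × 10^-6 ≪ 0.023, so the approximation is valid.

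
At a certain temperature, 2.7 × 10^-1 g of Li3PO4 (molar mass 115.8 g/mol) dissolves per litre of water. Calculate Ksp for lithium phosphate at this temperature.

Ksp = 8.0 × 10^-10

Molar solubility s = (2.7 × 10^-1 g/L) / (115.8 g/mol) = 2.33 x 10^-3 M.
Li3PO4(s) <=> 3 Li^+ + PO4^3-
Let s = molar solubility. Then [Li^+] = 3s and [PO4^3-] = s.
Ksp = [Li^+]^3[PO4^3-]
Ksp = (3s)^3s = 27s^4
With s = 2.33 x 10^-3: Ksp = 8.0 × 10^-10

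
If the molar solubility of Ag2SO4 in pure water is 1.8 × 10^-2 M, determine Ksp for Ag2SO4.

Ksp = 2.3 × 10^-5

Ag2SO4(s) ⇌ 2 Ag^+(aq) + SO4^2-(aq)
If s mol/L of Ag2SO4 dissolves, [Ag^+] = 2s and [SO4^2-] = s.
Ksp = [Ag^+]^2[SO4^2-]
Substituting: Ksp = (2s)^2s = 4s^3
With s = 1.8 × 10^-2: Ksp = 2.3 x 10^-5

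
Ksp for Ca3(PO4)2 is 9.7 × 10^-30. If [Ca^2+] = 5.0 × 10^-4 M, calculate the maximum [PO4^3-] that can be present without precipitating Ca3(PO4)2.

[PO4^3-] ≈ 2.8 × 10^-10 M

Ca3(PO4)2(s) ⇌ 3 Ca^2+(aq) + 2 PO4^3-(aq)
Ksp = [Ca^2+]^3[PO4^3-]^2
Precipitation begins when Q = Ksp. With [Ca^2+] = 5.0 × 10^-4 M:
9.7 × 10^-30 = (5.0 × 10^-4)^3 × [PO4^3-]^2
[PO4^3-] = (9.7 × 10^-30 / 1.25 x 10^-10)^(1/2) = 2.8 × 10^-10 M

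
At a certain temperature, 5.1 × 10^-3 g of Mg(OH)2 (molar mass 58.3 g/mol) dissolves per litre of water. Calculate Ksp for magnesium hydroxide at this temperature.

Molar solubility s = (5.1 x 10^-3 g/L) / (58.3 g/mol) = 8.75 x 10^-5 M.
Mg(OH)2(s) ⇌ Mg^2+ + 2 OH^-
For each mole of Mg(OH)2 that dissolves: [Mg^2+] = s, [OH^-] = 2s.
Ksp = [Mg^2+][OH^-]^2
Substituting: Ksp = s(2s)^2 = 4s^3
With s = 8.75 × 10^-5: Ksp = 2.7 x 10^-12

Ksp = 2.7 × 10^-12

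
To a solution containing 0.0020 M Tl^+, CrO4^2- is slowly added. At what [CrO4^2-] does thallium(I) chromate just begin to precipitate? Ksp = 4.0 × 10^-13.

Tl2CrO4(s) ⇌ 2 Tl^+(aq) + CrO4^2-(aq)
Ksp = [Tl^+]^2[CrO4^2-]
Precipitation begins when Q = Ksp. With [Tl^+] = 0.0020 M:
4.0 × 10^-13 = (0.0020)^2 × [CrO4^2-]
[CrO4^2-] = (4.0 × 10^-13 / 4.00 × 10^-6) = 1.0 x 10^-7 M

[CrO4^2-] = 1.0 x 10^-7 M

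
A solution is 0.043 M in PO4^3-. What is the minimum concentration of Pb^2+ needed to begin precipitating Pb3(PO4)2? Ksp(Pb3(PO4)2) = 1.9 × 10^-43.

Pb3(PO4)2(s) ⇌ 3 Pb^2+ + 2 PO4^3-
Ksp = [Pb^2+]^3[PO4^3-]^2
Precipitation begins when Q = Ksp. With [PO4^3-] = 0.043 M:
1.9 × 10^-43 = (0.043)^2 × [Pb^2+]^3
[Pb^2+] = (1.9 × 10^-43 / 1.85 × 10^-3)^(1/3) = 4.7 x 10^-14 M

[Pb^2+] = 4.7 × 10^-14 M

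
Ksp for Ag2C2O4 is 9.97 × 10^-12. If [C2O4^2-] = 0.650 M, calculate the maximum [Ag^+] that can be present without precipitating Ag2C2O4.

[Ag^+] ≈ 3.92e-6 M

Ag2C2O4(s) ⇌ 2 Ag^+ + C2O4^2-
Ksp = [Ag^+]^2[C2O4^2-]
Precipitation begins when Q = Ksp. With [C2O4^2-] = 0.650 M:
9.97 × 10^-12 = (0.650) × [Ag^+]^2
[Ag^+] = (9.97 × 10^-12 / 6.50 × 10^-1)^(1/2) = 3.92 × 10^-6 M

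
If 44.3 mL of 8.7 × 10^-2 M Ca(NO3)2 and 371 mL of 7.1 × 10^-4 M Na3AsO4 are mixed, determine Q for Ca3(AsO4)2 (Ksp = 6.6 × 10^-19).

3.2 x 10^-13

Total volume = 44.3 + 371 = 415.3 mL.
[Ca^2+] = 8.7 x 10^-2 × (44.3/415.3) = 9.28 × 10^-3 M
[AsO4^3-] = 7.1 × 10^-4 × (371/415.3) = 6.34 x 10^-4 M
Ca3(AsO4)2(s) ⇌ 3 Ca^2+ + 2 AsO4^3-, so Q = [Ca^2+]^3[AsO4^3-]^2
Q = (9.28 × 10^-3)^3(6.34 × 10^-4)^2 = 3.2 × 10^-13
Q > Ksp, so Ca3(AsO4)2 will precipitate.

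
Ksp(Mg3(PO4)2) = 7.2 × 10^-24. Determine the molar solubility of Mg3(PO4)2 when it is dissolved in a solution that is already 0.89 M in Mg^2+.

1.6 × 10^-12 M

Mg3(PO4)2(s) ⇌ 3 Mg^2+(aq) + 2 PO4^3-(aq)
Ksp = [Mg^2+]^3[PO4^3-]^2
If s mol/L dissolves here, [Mg^2+] = 0.89 + 3s ≈ 0.89, [PO4^3-] = 2s (common-ion effect: Mg^2+ is already 0.89 M).
Ksp ≈ (0.89)^3 × (2s)^2
s = 1.6 x 10^-12 M
Check: 3s = 4.8 × 10^-12 ≪ 0.89, so the approximation is valid.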